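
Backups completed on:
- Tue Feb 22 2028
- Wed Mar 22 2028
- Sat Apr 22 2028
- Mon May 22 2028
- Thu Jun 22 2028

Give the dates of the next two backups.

The day-of-month is always 22 (29, 31, 30, 31 days between events).
So this recurs on the 22nd of each month.
Next: July 2028 → Sat Jul 22 2028.
Next: August 2028 → Tue Aug 22 2028.

Sat Jul 22 2028, Tue Aug 22 2028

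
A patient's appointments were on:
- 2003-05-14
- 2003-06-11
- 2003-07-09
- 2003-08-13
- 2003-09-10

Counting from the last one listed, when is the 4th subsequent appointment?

2004-01-14

These are Wednesdays at 28- or 35-day spacing (28, 28, 35, 28).
The pattern: 2nd Wednesday of the month.
October 2003 — 2nd Wednesday is 2003-10-08.
2nd Wednesday of November 2003: 2003-11-12.
December 2003 — 2nd Wednesday is 2003-12-10.
2nd Wednesday of January 2004: 2004-01-14.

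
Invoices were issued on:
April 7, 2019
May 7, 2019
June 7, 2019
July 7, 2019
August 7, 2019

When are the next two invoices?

The day-of-month is always 7 (30, 31, 30, 31 days between events).
So this recurs on the 7th of each month.
Next: September 2019 → September 7, 2019.
October 2019: October 7, 2019.

September 7, 2019; October 7, 2019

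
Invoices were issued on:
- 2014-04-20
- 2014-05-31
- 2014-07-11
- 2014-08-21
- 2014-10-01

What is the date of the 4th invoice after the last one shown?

The spacing is 41, 41, 41, 41 days — always 41 days.
2014-10-01 + 41 days = 2014-11-11.
2014-11-11 + 41 days = 2014-12-22.
2014-12-22 + 41 days = 2015-02-01.
2015-02-01 + 41 days = 2015-03-14.

2015-03-14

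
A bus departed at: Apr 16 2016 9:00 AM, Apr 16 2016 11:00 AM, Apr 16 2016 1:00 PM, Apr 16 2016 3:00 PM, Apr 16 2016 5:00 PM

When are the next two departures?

The interval is a steady 2 hours (2, 2, 2, 2).
Apr 16 2016 5:00 PM + 2 h = Apr 16 2016 7:00 PM.
Apr 16 2016 7:00 PM + 2 h = Apr 16 2016 9:00 PM.

Apr 16 2016 7:00 PM, Apr 16 2016 9:00 PM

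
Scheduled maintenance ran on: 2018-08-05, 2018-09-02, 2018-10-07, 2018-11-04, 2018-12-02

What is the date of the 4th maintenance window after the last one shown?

These are Sundays at 28- or 35-day spacing (28, 35, 28, 28).
The pattern: 1st Sunday of the month.
1st Sunday of January 2019: 2019-01-06.
1st Sunday of February 2019: 2019-02-03.
March 2019 — 1st Sunday is 2019-03-03.
April 2019 — 1st Sunday is 2019-04-07.

2019-04-07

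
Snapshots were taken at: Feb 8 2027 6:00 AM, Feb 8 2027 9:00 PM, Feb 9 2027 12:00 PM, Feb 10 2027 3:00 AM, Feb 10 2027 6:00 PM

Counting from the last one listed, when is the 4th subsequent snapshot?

Gaps: 15, 15, 15, 15 hours — each event is 15 hours after the previous one.
Feb 10 2027 6:00 PM + 15 h = Feb 11 2027 9:00 AM.
Feb 11 2027 9:00 AM + 15 h = Feb 12 2027 12:00 AM.
Feb 12 2027 12:00 AM + 15 h = Feb 12 2027 3:00 PM.
Feb 12 2027 3:00 PM + 15 h = Feb 13 2027 6:00 AM.

Feb 13 2027 6:00 AM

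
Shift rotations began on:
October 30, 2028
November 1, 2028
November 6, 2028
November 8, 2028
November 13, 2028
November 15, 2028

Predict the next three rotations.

Every event lands on a Monday or Wednesday (gaps cycle 2, 5, 2, 5, 2).
So the schedule is: every Monday and Wednesday.
The following Monday is November 20, 2028.
Next Wednesday: November 22, 2028.
The following Monday is November 27, 2028.

November 20, 2028; November 22, 2028; November 27, 2028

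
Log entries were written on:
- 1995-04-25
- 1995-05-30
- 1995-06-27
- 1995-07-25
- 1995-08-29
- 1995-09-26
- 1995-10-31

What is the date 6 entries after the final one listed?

1996-04-30

Every date is a Tuesday; gaps 35, 28, 28, 35, 28, 35 days.
Each is the last Tuesday of its month (at least one falls on the 29th or later, ruling out '4th Tuesday').
Last Tuesday of November 1995: 1995-11-28.
December 1995 ends with Tuesday 1995-12-26.
Last Tuesday of January 1996: 1996-01-30.
Last Tuesday of February 1996: 1996-02-27.
March 1996 ends with Tuesday 1996-03-26.
Last Tuesday of April 1996: 1996-04-30.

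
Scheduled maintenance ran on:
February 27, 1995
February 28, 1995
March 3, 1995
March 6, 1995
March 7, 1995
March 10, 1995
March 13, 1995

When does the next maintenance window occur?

March 14, 1995

Gaps: 1, 3, 3, 1, 3, 3 days — not constant, but cyclic with period 3.
The events fall on every Monday, Tuesday and Friday.
Next Tuesday: March 14, 1995.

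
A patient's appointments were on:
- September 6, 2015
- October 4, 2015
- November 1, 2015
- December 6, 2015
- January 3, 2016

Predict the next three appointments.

These are Sundays at 28- or 35-day spacing (28, 28, 35, 28).
The pattern: 1st Sunday of the month.
February 2016 — 1st Sunday is February 7, 2016.
1st Sunday of March 2016: March 6, 2016.
1st Sunday of April 2016: April 3, 2016.

February 7, 2016; March 6, 2016; April 3, 2016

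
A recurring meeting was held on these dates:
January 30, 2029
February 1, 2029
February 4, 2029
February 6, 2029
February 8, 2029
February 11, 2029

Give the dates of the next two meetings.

February 13, 2029; February 15, 2029

Gaps: 2, 3, 2, 2, 3 days — not constant, but cyclic with period 3.
The events fall on every Tuesday, Thursday and Sunday.
Next Tuesday: February 13, 2029.
The following Thursday is February 15, 2029.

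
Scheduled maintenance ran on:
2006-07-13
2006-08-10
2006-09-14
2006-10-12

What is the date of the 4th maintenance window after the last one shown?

These are Thursdays at 28- or 35-day spacing (28, 35, 28).
The pattern: 2nd Thursday of the month.
November 2006 — 2nd Thursday is 2006-11-09.
2nd Thursday of December 2006: 2006-12-14.
2nd Thursday of January 2007: 2007-01-11.
February 2007 — 2nd Thursday is 2007-02-08.

2007-02-08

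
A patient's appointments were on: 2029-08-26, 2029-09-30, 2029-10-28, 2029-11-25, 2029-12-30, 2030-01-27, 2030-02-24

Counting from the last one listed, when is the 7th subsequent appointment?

All Sundays; the gaps (35, 28, 28, 35, 28, 28) vary with month length.
This is the last Sunday of each month.
March 2030 ends with Sunday 2030-03-31.
Last Sunday of April 2030: 2030-04-28.
May 2030 ends with Sunday 2030-05-26.
June 2030 ends with Sunday 2030-06-30.
Last Sunday of July 2030: 2030-07-28.
Last Sunday of August 2030: 2030-08-25.
Last Sunday of September 2030: 2030-09-29.

2030-09-29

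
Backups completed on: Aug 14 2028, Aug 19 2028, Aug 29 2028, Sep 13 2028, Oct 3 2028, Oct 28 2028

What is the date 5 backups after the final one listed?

May 16 2029

Gaps: 5, 10, 15, 20, 25 days — each gap is 5 larger than the previous one.
Next gap: 30 days. Oct 28 2028 + 30 days = Nov 27 2028.
Next gap: 35 days. Nov 27 2028 + 35 days = Jan 1 2029.
Next gap: 40 days. Jan 1 2029 + 40 days = Feb 10 2029.
Next gap: 45 days. Feb 10 2029 + 45 days = Mar 27 2029.
Next gap: 50 days. Mar 27 2029 + 50 days = May 16 2029.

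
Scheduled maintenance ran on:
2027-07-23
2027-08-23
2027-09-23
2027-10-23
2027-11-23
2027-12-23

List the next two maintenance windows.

2028-01-23, 2028-02-23

The day-of-month is always 23 (31, 31, 30, 31, 30 days between events).
So this recurs on the 23rd of each month.
January 2028: 2028-01-23.
Next: February 2028 → 2028-02-23.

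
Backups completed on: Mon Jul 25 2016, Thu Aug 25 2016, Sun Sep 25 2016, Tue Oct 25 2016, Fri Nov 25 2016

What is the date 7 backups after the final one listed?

Each date is the 25th; the gaps (31, 31, 30, 31) track the month lengths.
The rule is the 25th of each month.
Next: December 2016 → Sun Dec 25 2016.
Next: January 2017 → Wed Jan 25 2017.
February 2017: Sat Feb 25 2017.
March 2017: Sat Mar 25 2017.
Next: April 2017 → Tue Apr 25 2017.
May 2017: Thu May 25 2017.
Next: June 2017 → Sun Jun 25 2017.

Sun Jun 25 2017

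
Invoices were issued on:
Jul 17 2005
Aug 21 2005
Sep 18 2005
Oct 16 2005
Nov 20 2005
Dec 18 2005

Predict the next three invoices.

These are Sundays at 28- or 35-day spacing (35, 28, 28, 35, 28).
The pattern: 3rd Sunday of the month.
January 2006 — 3rd Sunday is Jan 15 2006.
February 2006 — 3rd Sunday is Feb 19 2006.
3rd Sunday of March 2006: Mar 19 2006.

Jan 15 2006, Feb 19 2006, Mar 19 2006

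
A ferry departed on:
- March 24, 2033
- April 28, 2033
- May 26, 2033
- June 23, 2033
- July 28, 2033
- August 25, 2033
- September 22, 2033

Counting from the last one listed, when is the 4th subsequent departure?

These are Thursdays at 28- or 35-day spacing (35, 28, 28, 35, 28, 28).
The pattern: 4th Thursday of the month.
October 2033 — 4th Thursday is October 27, 2033.
4th Thursday of November 2033: November 24, 2033.
4th Thursday of December 2033: December 22, 2033.
4th Thursday of January 2034: January 26, 2034.

January 26, 2034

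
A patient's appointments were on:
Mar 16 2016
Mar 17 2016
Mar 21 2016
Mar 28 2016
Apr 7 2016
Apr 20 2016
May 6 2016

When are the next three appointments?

The spacing grows by 3 each time: 1, 4, 7, 10, 13, 16 days.
Next gap: 19 days. May 6 2016 + 19 days = May 25 2016.
Next gap: 22 days. May 25 2016 + 22 days = Jun 16 2016.
Next gap: 25 days. Jun 16 2016 + 25 days = Jul 11 2016.

May 25 2016, Jun 16 2016, Jul 11 2016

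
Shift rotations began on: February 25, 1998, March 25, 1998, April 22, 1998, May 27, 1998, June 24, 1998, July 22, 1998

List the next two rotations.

August 26, 1998; September 23, 1998

These are Wednesdays at 28- or 35-day spacing (28, 28, 35, 28, 28).
The pattern: 4th Wednesday of the month.
August 1998 — 4th Wednesday is August 26, 1998.
4th Wednesday of September 1998: September 23, 1998.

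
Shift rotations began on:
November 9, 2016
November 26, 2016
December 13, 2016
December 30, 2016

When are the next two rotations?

Gaps between consecutive events: 17, 17, 17 days — a constant 17-day interval.
December 30, 2016 + 17 days = January 16, 2017.
January 16, 2017 + 17 days = February 2, 2017.

January 16, 2017; February 2, 2017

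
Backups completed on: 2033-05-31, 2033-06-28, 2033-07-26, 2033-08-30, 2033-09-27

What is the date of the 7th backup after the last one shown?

2034-04-25

These are Tuesdays with 28, 28, 35, 28-day gaps.
Each is the final Tuesday of its month — 2033-05-31 is past the 28th, so '4th Tuesday' doesn't fit.
Last Tuesday of October 2033: 2033-10-25.
November 2033 ends with Tuesday 2033-11-29.
December 2033 ends with Tuesday 2033-12-27.
January 2034 ends with Tuesday 2034-01-31.
Last Tuesday of February 2034: 2034-02-28.
March 2034 ends with Tuesday 2034-03-28.
Last Tuesday of April 2034: 2034-04-25.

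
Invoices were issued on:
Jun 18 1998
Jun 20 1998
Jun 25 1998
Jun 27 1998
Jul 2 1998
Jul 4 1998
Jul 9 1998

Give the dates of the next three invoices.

Every event lands on a Thursday or Saturday (gaps cycle 2, 5, 2, 5, 2, 5).
So the schedule is: every Thursday and Saturday.
Next Saturday: Jul 11 1998.
The following Thursday is Jul 16 1998.
Next Saturday: Jul 18 1998.

Jul 11 1998, Jul 16 1998, Jul 18 1998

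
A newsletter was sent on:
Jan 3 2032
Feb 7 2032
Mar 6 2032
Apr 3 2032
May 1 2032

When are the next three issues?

Jun 5 2032, Jul 3 2032, Aug 7 2032

These are Saturdays at 28- or 35-day spacing (35, 28, 28, 28).
The pattern: 1st Saturday of the month.
June 2032 — 1st Saturday is Jun 5 2032.
1st Saturday of July 2032: Jul 3 2032.
August 2032 — 1st Saturday is Aug 7 2032.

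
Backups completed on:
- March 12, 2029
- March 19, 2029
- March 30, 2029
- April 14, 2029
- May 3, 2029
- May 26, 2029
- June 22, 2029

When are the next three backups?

July 23, 2029; August 27, 2029; October 5, 2029

Gaps: 7, 11, 15, 19, 23, 27 days — each gap is 4 larger than the previous one.
Next gap: 31 days. June 22, 2029 + 31 days = July 23, 2029.
Next gap: 35 days. July 23, 2029 + 35 days = August 27, 2029.
Next gap: 39 days. August 27, 2029 + 39 days = October 5, 2029.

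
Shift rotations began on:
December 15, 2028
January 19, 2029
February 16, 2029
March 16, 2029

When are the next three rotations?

These are Fridays at 28- or 35-day spacing (35, 28, 28).
The pattern: 3rd Friday of the month.
April 2029 — 3rd Friday is April 20, 2029.
May 2029 — 3rd Friday is May 18, 2029.
June 2029 — 3rd Friday is June 15, 2029.

April 20, 2029; May 18, 2029; June 15, 2029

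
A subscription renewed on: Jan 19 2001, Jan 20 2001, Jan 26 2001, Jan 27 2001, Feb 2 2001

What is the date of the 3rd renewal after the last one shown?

Gaps: 1, 6, 1, 6 days — not constant, but cyclic with period 2.
The events fall on every Friday and Saturday.
Next Saturday: Feb 3 2001.
The following Friday is Feb 9 2001.
Next Saturday: Feb 10 2001.

Feb 10 2001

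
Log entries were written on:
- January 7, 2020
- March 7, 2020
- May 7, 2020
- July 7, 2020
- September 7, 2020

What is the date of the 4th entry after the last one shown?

May 7, 2021

Each date is the 7th; the gaps (60, 61, 61, 62) track the month lengths.
The rule is the 7th of every 2 months.
November 2020: November 7, 2020.
Next: January 2021 → January 7, 2021.
March 2021: March 7, 2021.
Next: May 2021 → May 7, 2021.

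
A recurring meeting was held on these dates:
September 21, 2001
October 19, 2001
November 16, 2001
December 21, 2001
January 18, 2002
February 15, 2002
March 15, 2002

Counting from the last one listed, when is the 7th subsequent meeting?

All dates are Fridays, 28, 28, 35, 28, 28, 28 days apart.
Specifically, the 3rd Friday of each month.
3rd Friday of April 2002: April 19, 2002.
3rd Friday of May 2002: May 17, 2002.
3rd Friday of June 2002: June 21, 2002.
July 2002 — 3rd Friday is July 19, 2002.
3rd Friday of August 2002: August 16, 2002.
3rd Friday of September 2002: September 20, 2002.
3rd Friday of October 2002: October 18, 2002.

October 18, 2002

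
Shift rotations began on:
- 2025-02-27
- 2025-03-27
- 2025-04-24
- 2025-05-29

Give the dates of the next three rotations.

2025-06-26, 2025-07-31, 2025-08-28

Every date is a Thursday; gaps 28, 28, 35 days.
Each is the last Thursday of its month (at least one falls on the 29th or later, ruling out '4th Thursday').
Last Thursday of June 2025: 2025-06-26.
Last Thursday of July 2025: 2025-07-31.
Last Thursday of August 2025: 2025-08-28.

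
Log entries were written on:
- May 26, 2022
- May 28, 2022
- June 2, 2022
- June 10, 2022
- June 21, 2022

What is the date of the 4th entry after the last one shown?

The spacing grows by 3 each time: 2, 5, 8, 11 days.
Next gap: 14 days. June 21, 2022 + 14 days = July 5, 2022.
Next gap: 17 days. July 5, 2022 + 17 days = July 22, 2022.
Next gap: 20 days. July 22, 2022 + 20 days = August 11, 2022.
Next gap: 23 days. August 11, 2022 + 23 days = September 3, 2022.

September 3, 2022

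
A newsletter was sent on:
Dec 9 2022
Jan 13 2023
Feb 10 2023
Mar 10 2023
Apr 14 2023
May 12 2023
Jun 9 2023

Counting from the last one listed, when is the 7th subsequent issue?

Jan 12 2024

These are Fridays at 28- or 35-day spacing (35, 28, 28, 35, 28, 28).
The pattern: 2nd Friday of the month.
July 2023 — 2nd Friday is Jul 14 2023.
August 2023 — 2nd Friday is Aug 11 2023.
September 2023 — 2nd Friday is Sep 8 2023.
October 2023 — 2nd Friday is Oct 13 2023.
November 2023 — 2nd Friday is Nov 10 2023.
December 2023 — 2nd Friday is Dec 8 2023.
2nd Friday of January 2024: Jan 12 2024.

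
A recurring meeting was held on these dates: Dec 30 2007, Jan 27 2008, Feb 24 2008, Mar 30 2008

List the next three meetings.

Apr 27 2008, May 25 2008, Jun 29 2008

These are Sundays with 28, 28, 35-day gaps.
Each is the final Sunday of its month — Dec 30 2007 is past the 28th, so '4th Sunday' doesn't fit.
Last Sunday of April 2008: Apr 27 2008.
May 2008 ends with Sunday May 25 2008.
Last Sunday of June 2008: Jun 29 2008.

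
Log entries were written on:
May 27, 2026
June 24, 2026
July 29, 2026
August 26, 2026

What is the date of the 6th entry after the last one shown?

February 24, 2027

All Wednesdays; the gaps (28, 35, 28) vary with month length.
This is the last Wednesday of each month.
September 2026 ends with Wednesday September 30, 2026.
Last Wednesday of October 2026: October 28, 2026.
November 2026 ends with Wednesday November 25, 2026.
December 2026 ends with Wednesday December 30, 2026.
Last Wednesday of January 2027: January 27, 2027.
February 2027 ends with Wednesday February 24, 2027.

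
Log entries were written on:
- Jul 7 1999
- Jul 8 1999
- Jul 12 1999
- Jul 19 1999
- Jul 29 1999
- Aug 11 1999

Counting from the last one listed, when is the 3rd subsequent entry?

Oct 7 1999

Intervals are 1, 4, 7, 10, 13 days — an arithmetic progression with common difference 3.
Next gap: 16 days. Aug 11 1999 + 16 days = Aug 27 1999.
Next gap: 19 days. Aug 27 1999 + 19 days = Sep 15 1999.
Next gap: 22 days. Sep 15 1999 + 22 days = Oct 7 1999.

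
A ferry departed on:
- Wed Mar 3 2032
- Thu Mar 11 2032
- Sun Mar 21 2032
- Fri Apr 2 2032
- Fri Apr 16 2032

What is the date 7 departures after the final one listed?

Fri Sep 17 2032

Intervals are 8, 10, 12, 14 days — an arithmetic progression with common difference 2.
Next gap: 16 days. Fri Apr 16 2032 + 16 days = Sun May 2 2032.
Next gap: 18 days. Sun May 2 2032 + 18 days = Thu May 20 2032.
Next gap: 20 days. Thu May 20 2032 + 20 days = Wed Jun 9 2032.
Next gap: 22 days. Wed Jun 9 2032 + 22 days = Thu Jul 1 2032.
Next gap: 24 days. Thu Jul 1 2032 + 24 days = Sun Jul 25 2032.
Next gap: 26 days. Sun Jul 25 2032 + 26 days = Fri Aug 20 2032.
Next gap: 28 days. Fri Aug 20 2032 + 28 days = Fri Sep 17 2032.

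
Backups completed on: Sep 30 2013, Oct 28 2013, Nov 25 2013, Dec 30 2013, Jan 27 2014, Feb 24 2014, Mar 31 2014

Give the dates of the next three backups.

Apr 28 2014, May 26 2014, Jun 30 2014

All Mondays; the gaps (28, 28, 35, 28, 28, 35) vary with month length.
This is the last Monday of each month.
April 2014 ends with Monday Apr 28 2014.
Last Monday of May 2014: May 26 2014.
Last Monday of June 2014: Jun 30 2014.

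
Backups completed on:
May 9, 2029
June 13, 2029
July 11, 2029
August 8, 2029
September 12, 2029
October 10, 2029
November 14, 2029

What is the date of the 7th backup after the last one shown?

All dates are Wednesdays, 35, 28, 28, 35, 28, 35 days apart.
Specifically, the 2nd Wednesday of each month.
2nd Wednesday of December 2029: December 12, 2029.
2nd Wednesday of January 2030: January 9, 2030.
2nd Wednesday of February 2030: February 13, 2030.
March 2030 — 2nd Wednesday is March 13, 2030.
April 2030 — 2nd Wednesday is April 10, 2030.
May 2030 — 2nd Wednesday is May 8, 2030.
June 2030 — 2nd Wednesday is June 12, 2030.

June 12, 2030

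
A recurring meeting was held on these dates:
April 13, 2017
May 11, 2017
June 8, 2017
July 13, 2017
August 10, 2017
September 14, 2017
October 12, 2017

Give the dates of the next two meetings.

November 9, 2017; December 14, 2017

Gaps: 28, 28, 35, 28, 35, 28 days — a mix of 28 and 35. Every date is a Thursday.
Each is the 2nd Thursday of its month.
November 2017 — 2nd Thursday is November 9, 2017.
2nd Thursday of December 2017: December 14, 2017.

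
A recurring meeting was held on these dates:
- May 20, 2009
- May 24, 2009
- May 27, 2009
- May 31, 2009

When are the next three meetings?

Every event lands on a Wednesday or Sunday (gaps cycle 4, 3, 4).
So the schedule is: every Wednesday and Sunday.
The following Wednesday is June 3, 2009.
The following Sunday is June 7, 2009.
The following Wednesday is June 10, 2009.

June 3, 2009; June 7, 2009; June 10, 2009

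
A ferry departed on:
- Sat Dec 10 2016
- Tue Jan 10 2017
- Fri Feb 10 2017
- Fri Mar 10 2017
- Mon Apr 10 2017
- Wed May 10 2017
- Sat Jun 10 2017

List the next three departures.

Gaps: 31, 31, 28, 31, 30, 31 days — not constant. Every event is on the 10th of the month.
Pattern: the 10th of each month.
Next: July 2017 → Mon Jul 10 2017.
August 2017: Thu Aug 10 2017.
September 2017: Sun Sep 10 2017.

Mon Jul 10 2017, Thu Aug 10 2017, Sun Sep 10 2017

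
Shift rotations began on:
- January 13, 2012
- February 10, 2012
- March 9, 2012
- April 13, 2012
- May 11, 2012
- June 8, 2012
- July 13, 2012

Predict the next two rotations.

August 10, 2012; September 14, 2012

These are Fridays at 28- or 35-day spacing (28, 28, 35, 28, 28, 35).
The pattern: 2nd Friday of the month.
2nd Friday of August 2012: August 10, 2012.
September 2012 — 2nd Friday is September 14, 2012.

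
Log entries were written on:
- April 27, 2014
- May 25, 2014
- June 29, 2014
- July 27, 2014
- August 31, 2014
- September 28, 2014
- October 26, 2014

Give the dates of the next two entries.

These are Sundays with 28, 35, 28, 35, 28, 28-day gaps.
Each is the final Sunday of its month — June 29, 2014 is past the 28th, so '4th Sunday' doesn't fit.
Last Sunday of November 2014: November 30, 2014.
December 2014 ends with Sunday December 28, 2014.

November 30, 2014; December 28, 2014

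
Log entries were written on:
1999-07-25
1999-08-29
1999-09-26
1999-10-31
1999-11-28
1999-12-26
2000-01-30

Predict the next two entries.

All Sundays; the gaps (35, 28, 35, 28, 28, 35) vary with month length.
This is the last Sunday of each month.
Last Sunday of February 2000: 2000-02-27.
March 2000 ends with Sunday 2000-03-26.

2000-02-27, 2000-03-26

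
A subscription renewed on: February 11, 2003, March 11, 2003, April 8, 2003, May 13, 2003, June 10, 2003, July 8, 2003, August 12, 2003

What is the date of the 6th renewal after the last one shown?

February 10, 2004

Gaps: 28, 28, 35, 28, 28, 35 days — a mix of 28 and 35. Every date is a Tuesday.
Each is the 2nd Tuesday of its month.
September 2003 — 2nd Tuesday is September 9, 2003.
October 2003 — 2nd Tuesday is October 14, 2003.
November 2003 — 2nd Tuesday is November 11, 2003.
December 2003 — 2nd Tuesday is December 9, 2003.
January 2004 — 2nd Tuesday is January 13, 2004.
February 2004 — 2nd Tuesday is February 10, 2004.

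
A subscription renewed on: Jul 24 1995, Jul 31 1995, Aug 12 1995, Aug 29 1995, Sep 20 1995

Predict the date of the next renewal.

Oct 17 1995

Gaps: 7, 12, 17, 22 days — each gap is 5 larger than the previous one.
Next gap: 27 days. Sep 20 1995 + 27 days = Oct 17 1995.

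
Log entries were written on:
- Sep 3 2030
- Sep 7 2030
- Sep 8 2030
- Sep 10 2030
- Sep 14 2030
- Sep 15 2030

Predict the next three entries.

Every event lands on a Tuesday or Saturday or Sunday (gaps cycle 4, 1, 2, 4, 1).
So the schedule is: every Tuesday, Saturday and Sunday.
The following Tuesday is Sep 17 2030.
The following Saturday is Sep 21 2030.
The following Sunday is Sep 22 2030.

Sep 17 2030, Sep 21 2030, Sep 22 2030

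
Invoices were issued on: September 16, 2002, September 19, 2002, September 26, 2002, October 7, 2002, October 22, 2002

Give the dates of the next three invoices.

November 10, 2002; December 3, 2002; December 30, 2002

Intervals are 3, 7, 11, 15 days — an arithmetic progression with common difference 4.
Next gap: 19 days. October 22, 2002 + 19 days = November 10, 2002.
Next gap: 23 days. November 10, 2002 + 23 days = December 3, 2002.
Next gap: 27 days. December 3, 2002 + 27 days = December 30, 2002.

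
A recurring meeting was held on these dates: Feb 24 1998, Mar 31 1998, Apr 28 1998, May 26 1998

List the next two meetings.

Jun 30 1998, Jul 28 1998

These are Tuesdays with 35, 28, 28-day gaps.
Each is the final Tuesday of its month — Mar 31 1998 is past the 28th, so '4th Tuesday' doesn't fit.
June 1998 ends with Tuesday Jun 30 1998.
July 1998 ends with Tuesday Jul 28 1998.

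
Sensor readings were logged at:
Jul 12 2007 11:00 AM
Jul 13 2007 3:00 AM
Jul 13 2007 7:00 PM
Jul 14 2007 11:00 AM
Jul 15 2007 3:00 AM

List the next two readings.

The interval is a steady 16 hours (16, 16, 16, 16).
Jul 15 2007 3:00 AM + 16 h = Jul 15 2007 7:00 PM.
Jul 15 2007 7:00 PM + 16 h = Jul 16 2007 11:00 AM.

Jul 15 2007 7:00 PM, Jul 16 2007 11:00 AM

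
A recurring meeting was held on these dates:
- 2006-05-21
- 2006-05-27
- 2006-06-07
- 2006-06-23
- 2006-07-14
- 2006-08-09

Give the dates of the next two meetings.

Gaps: 6, 11, 16, 21, 26 days — each gap is 5 larger than the previous one.
Next gap: 31 days. 2006-08-09 + 31 days = 2006-09-09.
Next gap: 36 days. 2006-09-09 + 36 days = 2006-10-15.

2006-09-09, 2006-10-15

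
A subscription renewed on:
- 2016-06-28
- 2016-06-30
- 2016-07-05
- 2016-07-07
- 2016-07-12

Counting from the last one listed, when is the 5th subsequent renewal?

The gap pattern 2, 5, 2, 5 repeats every 2 events.
These are the Tuesdays and Thursdays of each week.
Next Thursday: 2016-07-14.
The following Tuesday is 2016-07-19.
Next Thursday: 2016-07-21.
The following Tuesday is 2016-07-26.
The following Thursday is 2016-07-28.

2016-07-28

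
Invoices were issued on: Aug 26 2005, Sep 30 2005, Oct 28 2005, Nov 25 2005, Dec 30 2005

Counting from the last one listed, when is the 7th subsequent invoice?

Jul 28 2006

Every date is a Friday; gaps 35, 28, 28, 35 days.
Each is the last Friday of its month (at least one falls on the 29th or later, ruling out '4th Friday').
Last Friday of January 2006: Jan 27 2006.
Last Friday of February 2006: Feb 24 2006.
Last Friday of March 2006: Mar 31 2006.
April 2006 ends with Friday Apr 28 2006.
May 2006 ends with Friday May 26 2006.
June 2006 ends with Friday Jun 30 2006.
Last Friday of July 2006: Jul 28 2006.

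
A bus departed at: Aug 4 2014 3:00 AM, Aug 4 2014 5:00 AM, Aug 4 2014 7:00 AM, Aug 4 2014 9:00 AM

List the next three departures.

Gaps: 2, 2, 2 hours — each event is 2 hours after the previous one.
Aug 4 2014 9:00 AM + 2 h = Aug 4 2014 11:00 AM.
Aug 4 2014 11:00 AM + 2 h = Aug 4 2014 1:00 PM.
Aug 4 2014 1:00 PM + 2 h = Aug 4 2014 3:00 PM.

Aug 4 2014 11:00 AM, Aug 4 2014 1:00 PM, Aug 4 2014 3:00 PM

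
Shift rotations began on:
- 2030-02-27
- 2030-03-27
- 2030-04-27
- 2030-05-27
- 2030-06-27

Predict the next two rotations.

2030-07-27, 2030-08-27

The day-of-month is always 27 (28, 31, 30, 31 days between events).
So this recurs on the 27th of each month.
Next: July 2030 → 2030-07-27.
Next: August 2030 → 2030-08-27.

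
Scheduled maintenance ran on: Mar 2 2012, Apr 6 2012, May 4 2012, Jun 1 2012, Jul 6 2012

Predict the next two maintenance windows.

Aug 3 2012, Sep 7 2012

These are Fridays at 28- or 35-day spacing (35, 28, 28, 35).
The pattern: 1st Friday of the month.
1st Friday of August 2012: Aug 3 2012.
1st Friday of September 2012: Sep 7 2012.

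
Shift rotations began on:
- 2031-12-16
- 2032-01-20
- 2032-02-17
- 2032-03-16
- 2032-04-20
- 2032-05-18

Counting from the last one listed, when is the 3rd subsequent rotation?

2032-08-17

All dates are Tuesdays, 35, 28, 28, 35, 28 days apart.
Specifically, the 3rd Tuesday of each month.
June 2032 — 3rd Tuesday is 2032-06-15.
3rd Tuesday of July 2032: 2032-07-20.
3rd Tuesday of August 2032: 2032-08-17.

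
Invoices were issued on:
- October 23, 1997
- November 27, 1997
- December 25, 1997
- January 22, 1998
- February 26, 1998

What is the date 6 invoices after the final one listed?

These are Thursdays at 28- or 35-day spacing (35, 28, 28, 35).
The pattern: 4th Thursday of the month.
4th Thursday of March 1998: March 26, 1998.
4th Thursday of April 1998: April 23, 1998.
4th Thursday of May 1998: May 28, 1998.
June 1998 — 4th Thursday is June 25, 1998.
July 1998 — 4th Thursday is July 23, 1998.
4th Thursday of August 1998: August 27, 1998.

August 27, 1998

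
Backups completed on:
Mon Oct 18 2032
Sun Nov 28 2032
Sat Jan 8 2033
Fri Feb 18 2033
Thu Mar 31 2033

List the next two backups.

Wed May 11 2033, Tue Jun 21 2033

Gaps between consecutive events: 41, 41, 41, 41 days — a constant 41-day interval.
Thu Mar 31 2033 + 41 days = Wed May 11 2033.
Wed May 11 2033 + 41 days = Tue Jun 21 2033.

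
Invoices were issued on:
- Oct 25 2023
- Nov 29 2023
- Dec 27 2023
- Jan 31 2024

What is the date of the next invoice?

Feb 28 2024

These are Wednesdays with 35, 28, 35-day gaps.
Each is the final Wednesday of its month — Nov 29 2023 is past the 28th, so '4th Wednesday' doesn't fit.
February 2024 ends with Wednesday Feb 28 2024.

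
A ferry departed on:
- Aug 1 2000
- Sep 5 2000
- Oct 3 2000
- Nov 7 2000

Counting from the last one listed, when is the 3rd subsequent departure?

Feb 6 2001

All dates are Tuesdays, 35, 28, 35 days apart.
Specifically, the 1st Tuesday of each month.
1st Tuesday of December 2000: Dec 5 2000.
1st Tuesday of January 2001: Jan 2 2001.
February 2001 — 1st Tuesday is Feb 6 2001.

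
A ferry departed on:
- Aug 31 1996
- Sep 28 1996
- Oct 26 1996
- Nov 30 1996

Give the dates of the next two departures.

Dec 28 1996, Jan 25 1997

Every date is a Saturday; gaps 28, 28, 35 days.
Each is the last Saturday of its month (at least one falls on the 29th or later, ruling out '4th Saturday').
Last Saturday of December 1996: Dec 28 1996.
Last Saturday of January 1997: Jan 25 1997.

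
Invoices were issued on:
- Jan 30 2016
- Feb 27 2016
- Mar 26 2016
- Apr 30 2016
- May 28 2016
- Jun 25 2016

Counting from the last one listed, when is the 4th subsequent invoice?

Oct 29 2016

All Saturdays; the gaps (28, 28, 35, 28, 28) vary with month length.
This is the last Saturday of each month.
Last Saturday of July 2016: Jul 30 2016.
August 2016 ends with Saturday Aug 27 2016.
Last Saturday of September 2016: Sep 24 2016.
Last Saturday of October 2016: Oct 29 2016.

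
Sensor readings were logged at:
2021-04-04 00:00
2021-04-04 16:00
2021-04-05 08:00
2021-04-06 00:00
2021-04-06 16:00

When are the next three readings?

Spacing: 16, 16, 16, 16 h — constant 16 h.
2021-04-06 16:00 + 16 h = 2021-04-07 08:00.
2021-04-07 08:00 + 16 h = 2021-04-08 00:00.
2021-04-08 00:00 + 16 h = 2021-04-08 16:00.

2021-04-07 08:00, 2021-04-08 00:00, 2021-04-08 16:00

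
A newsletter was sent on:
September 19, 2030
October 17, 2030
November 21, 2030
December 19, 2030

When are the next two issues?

January 16, 2031; February 20, 2031

These are Thursdays at 28- or 35-day spacing (28, 35, 28).
The pattern: 3rd Thursday of the month.
3rd Thursday of January 2031: January 16, 2031.
3rd Thursday of February 2031: February 20, 2031.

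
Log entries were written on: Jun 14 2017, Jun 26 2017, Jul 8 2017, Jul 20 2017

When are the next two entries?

Aug 1 2017, Aug 13 2017

Every event comes 12 days after the last (12, 12, 12).
Jul 20 2017 + 12 days = Aug 1 2017.
Aug 1 2017 + 12 days = Aug 13 2017.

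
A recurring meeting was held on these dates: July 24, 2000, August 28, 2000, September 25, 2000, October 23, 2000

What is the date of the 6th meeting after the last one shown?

All dates are Mondays, 35, 28, 28 days apart.
Specifically, the 4th Monday of each month.
November 2000 — 4th Monday is November 27, 2000.
December 2000 — 4th Monday is December 25, 2000.
January 2001 — 4th Monday is January 22, 2001.
4th Monday of February 2001: February 26, 2001.
4th Monday of March 2001: March 26, 2001.
4th Monday of April 2001: April 23, 2001.

April 23, 2001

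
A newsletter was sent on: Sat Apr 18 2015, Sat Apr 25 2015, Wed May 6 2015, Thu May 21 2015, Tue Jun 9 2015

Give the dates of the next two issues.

Thu Jul 2 2015, Wed Jul 29 2015

The spacing grows by 4 each time: 7, 11, 15, 19 days.
Next gap: 23 days. Tue Jun 9 2015 + 23 days = Thu Jul 2 2015.
Next gap: 27 days. Thu Jul 2 2015 + 27 days = Wed Jul 29 2015.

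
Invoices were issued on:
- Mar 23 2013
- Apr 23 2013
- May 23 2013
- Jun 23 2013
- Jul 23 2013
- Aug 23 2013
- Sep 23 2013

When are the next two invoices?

The day-of-month is always 23 (31, 30, 31, 30, 31, 31 days between events).
So this recurs on the 23rd of each month.
October 2013: Oct 23 2013.
Next: November 2013 → Nov 23 2013.

Oct 23 2013, Nov 23 2013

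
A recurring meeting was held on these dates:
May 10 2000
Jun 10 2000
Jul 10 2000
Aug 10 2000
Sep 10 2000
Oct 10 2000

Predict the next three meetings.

The day-of-month is always 10 (31, 30, 31, 31, 30 days between events).
So this recurs on the 10th of each month.
Next: November 2000 → Nov 10 2000.
December 2000: Dec 10 2000.
January 2001: Jan 10 2001.

Nov 10 2000, Dec 10 2000, Jan 10 2001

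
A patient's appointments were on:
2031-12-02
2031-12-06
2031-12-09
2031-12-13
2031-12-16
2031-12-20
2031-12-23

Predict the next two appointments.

Gaps: 4, 3, 4, 3, 4, 3 days — not constant, but cyclic with period 2.
The events fall on every Tuesday and Saturday.
The following Saturday is 2031-12-27.
Next Tuesday: 2031-12-30.

2031-12-27, 2031-12-30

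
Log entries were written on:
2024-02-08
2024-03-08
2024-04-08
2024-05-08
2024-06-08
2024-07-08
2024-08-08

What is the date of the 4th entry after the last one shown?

2024-12-08

Each date is the 8th; the gaps (29, 31, 30, 31, 30, 31) track the month lengths.
The rule is the 8th of each month.
September 2024: 2024-09-08.
Next: October 2024 → 2024-10-08.
Next: November 2024 → 2024-11-08.
December 2024: 2024-12-08.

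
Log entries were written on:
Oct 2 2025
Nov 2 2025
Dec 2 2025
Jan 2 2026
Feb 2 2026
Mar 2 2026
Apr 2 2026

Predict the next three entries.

May 2 2026, Jun 2 2026, Jul 2 2026

Gaps: 31, 30, 31, 31, 28, 31 days — not constant. Every event is on the 2nd of the month.
Pattern: the 2nd of each month.
Next: May 2026 → May 2 2026.
Next: June 2026 → Jun 2 2026.
July 2026: Jul 2 2026.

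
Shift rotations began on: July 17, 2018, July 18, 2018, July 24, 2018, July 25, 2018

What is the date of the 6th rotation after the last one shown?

August 15, 2018

The gap pattern 1, 6, 1 repeats every 2 events.
These are the Tuesdays and Wednesdays of each week.
Next Tuesday: July 31, 2018.
Next Wednesday: August 1, 2018.
The following Tuesday is August 7, 2018.
Next Wednesday: August 8, 2018.
Next Tuesday: August 14, 2018.
Next Wednesday: August 15, 2018.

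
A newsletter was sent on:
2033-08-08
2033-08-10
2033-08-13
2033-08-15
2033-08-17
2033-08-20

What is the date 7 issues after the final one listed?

Gaps: 2, 3, 2, 2, 3 days — not constant, but cyclic with period 3.
The events fall on every Monday, Wednesday and Saturday.
Next Monday: 2033-08-22.
The following Wednesday is 2033-08-24.
The following Saturday is 2033-08-27.
The following Monday is 2033-08-29.
The following Wednesday is 2033-08-31.
The following Saturday is 2033-09-03.
The following Monday is 2033-09-05.

2033-09-05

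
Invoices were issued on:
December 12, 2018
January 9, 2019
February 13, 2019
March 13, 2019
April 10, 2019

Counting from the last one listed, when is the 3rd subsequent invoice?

July 10, 2019

These are Wednesdays at 28- or 35-day spacing (28, 35, 28, 28).
The pattern: 2nd Wednesday of the month.
2nd Wednesday of May 2019: May 8, 2019.
2nd Wednesday of June 2019: June 12, 2019.
2nd Wednesday of July 2019: July 10, 2019.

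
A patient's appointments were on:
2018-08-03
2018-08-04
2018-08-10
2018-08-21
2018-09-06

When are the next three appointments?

2018-09-27, 2018-10-23, 2018-11-23

Intervals are 1, 6, 11, 16 days — an arithmetic progression with common difference 5.
Next gap: 21 days. 2018-09-06 + 21 days = 2018-09-27.
Next gap: 26 days. 2018-09-27 + 26 days = 2018-10-23.
Next gap: 31 days. 2018-10-23 + 31 days = 2018-11-23.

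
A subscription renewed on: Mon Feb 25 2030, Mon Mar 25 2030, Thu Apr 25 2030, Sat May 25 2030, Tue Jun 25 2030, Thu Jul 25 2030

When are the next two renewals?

The day-of-month is always 25 (28, 31, 30, 31, 30 days between events).
So this recurs on the 25th of each month.
August 2030: Sun Aug 25 2030.
September 2030: Wed Sep 25 2030.

Sun Aug 25 2030, Wed Sep 25 2030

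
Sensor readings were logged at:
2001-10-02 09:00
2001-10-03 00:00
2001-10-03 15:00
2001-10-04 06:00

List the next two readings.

The interval is a steady 15 hours (15, 15, 15).
2001-10-04 06:00 + 15 h = 2001-10-04 21:00.
2001-10-04 21:00 + 15 h = 2001-10-05 12:00.

2001-10-04 21:00, 2001-10-05 12:00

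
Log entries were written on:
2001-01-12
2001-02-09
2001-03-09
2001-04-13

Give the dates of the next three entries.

2001-05-11, 2001-06-08, 2001-07-13

These are Fridays at 28- or 35-day spacing (28, 28, 35).
The pattern: 2nd Friday of the month.
May 2001 — 2nd Friday is 2001-05-11.
2nd Friday of June 2001: 2001-06-08.
July 2001 — 2nd Friday is 2001-07-13.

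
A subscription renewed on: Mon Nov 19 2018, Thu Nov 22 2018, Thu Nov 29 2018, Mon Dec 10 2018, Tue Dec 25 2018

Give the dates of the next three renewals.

Gaps: 3, 7, 11, 15 days — each gap is 4 larger than the previous one.
Next gap: 19 days. Tue Dec 25 2018 + 19 days = Sun Jan 13 2019.
Next gap: 23 days. Sun Jan 13 2019 + 23 days = Tue Feb 5 2019.
Next gap: 27 days. Tue Feb 5 2019 + 27 days = Mon Mar 4 2019.

Sun Jan 13 2019, Tue Feb 5 2019, Mon Mar 4 2019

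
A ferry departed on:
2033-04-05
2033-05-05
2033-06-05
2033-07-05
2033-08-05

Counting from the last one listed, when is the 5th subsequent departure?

The day-of-month is always 5 (30, 31, 30, 31 days between events).
So this recurs on the 5th of each month.
Next: September 2033 → 2033-09-05.
Next: October 2033 → 2033-10-05.
November 2033: 2033-11-05.
Next: December 2033 → 2033-12-05.
January 2034: 2034-01-05.

2034-01-05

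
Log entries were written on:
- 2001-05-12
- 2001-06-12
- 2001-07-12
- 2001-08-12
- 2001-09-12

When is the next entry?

2001-10-12

The day-of-month is always 12 (31, 30, 31, 31 days between events).
So this recurs on the 12th of each month.
Next: October 2001 → 2001-10-12.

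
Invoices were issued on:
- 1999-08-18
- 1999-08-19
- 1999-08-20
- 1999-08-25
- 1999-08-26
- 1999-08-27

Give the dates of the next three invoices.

1999-09-01, 1999-09-02, 1999-09-03

The gap pattern 1, 1, 5, 1, 1 repeats every 3 events.
These are the Wednesdays, Thursdays and Fridays of each week.
The following Wednesday is 1999-09-01.
Next Thursday: 1999-09-02.
The following Friday is 1999-09-03.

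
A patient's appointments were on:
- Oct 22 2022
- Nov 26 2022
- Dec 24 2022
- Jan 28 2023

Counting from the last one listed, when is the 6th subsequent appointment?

Jul 22 2023

These are Saturdays at 28- or 35-day spacing (35, 28, 35).
The pattern: 4th Saturday of the month.
4th Saturday of February 2023: Feb 25 2023.
March 2023 — 4th Saturday is Mar 25 2023.
April 2023 — 4th Saturday is Apr 22 2023.
May 2023 — 4th Saturday is May 27 2023.
4th Saturday of June 2023: Jun 24 2023.
4th Saturday of July 2023: Jul 22 2023.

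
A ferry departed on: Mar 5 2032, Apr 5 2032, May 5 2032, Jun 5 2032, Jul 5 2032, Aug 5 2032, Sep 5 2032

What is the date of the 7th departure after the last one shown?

Gaps: 31, 30, 31, 30, 31, 31 days — not constant. Every event is on the 5th of the month.
Pattern: the 5th of each month.
Next: October 2032 → Oct 5 2032.
November 2032: Nov 5 2032.
Next: December 2032 → Dec 5 2032.
Next: January 2033 → Jan 5 2033.
Next: February 2033 → Feb 5 2033.
March 2033: Mar 5 2033.
Next: April 2033 → Apr 5 2033.

Apr 5 2033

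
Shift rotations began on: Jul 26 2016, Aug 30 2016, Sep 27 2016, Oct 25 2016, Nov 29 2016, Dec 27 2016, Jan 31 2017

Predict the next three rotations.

These are Tuesdays with 35, 28, 28, 35, 28, 35-day gaps.
Each is the final Tuesday of its month — Aug 30 2016 is past the 28th, so '4th Tuesday' doesn't fit.
Last Tuesday of February 2017: Feb 28 2017.
Last Tuesday of March 2017: Mar 28 2017.
Last Tuesday of April 2017: Apr 25 2017.

Feb 28 2017, Mar 28 2017, Apr 25 2017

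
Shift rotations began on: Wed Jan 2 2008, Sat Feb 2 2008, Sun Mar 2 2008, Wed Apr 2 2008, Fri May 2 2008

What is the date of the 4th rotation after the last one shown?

Tue Sep 2 2008

Gaps: 31, 29, 31, 30 days — not constant. Every event is on the 2nd of the month.
Pattern: the 2nd of each month.
Next: June 2008 → Mon Jun 2 2008.
July 2008: Wed Jul 2 2008.
August 2008: Sat Aug 2 2008.
Next: September 2008 → Tue Sep 2 2008.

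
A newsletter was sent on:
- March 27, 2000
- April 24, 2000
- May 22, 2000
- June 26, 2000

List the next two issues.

Gaps: 28, 28, 35 days — a mix of 28 and 35. Every date is a Monday.
Each is the 4th Monday of its month.
July 2000 — 4th Monday is July 24, 2000.
August 2000 — 4th Monday is August 28, 2000.

July 24, 2000; August 28, 2000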